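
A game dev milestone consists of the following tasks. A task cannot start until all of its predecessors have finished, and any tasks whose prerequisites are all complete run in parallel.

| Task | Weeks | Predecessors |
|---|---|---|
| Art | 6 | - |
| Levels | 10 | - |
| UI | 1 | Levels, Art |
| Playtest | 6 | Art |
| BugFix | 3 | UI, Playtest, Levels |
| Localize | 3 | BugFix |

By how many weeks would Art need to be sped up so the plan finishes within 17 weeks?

1

Current finish: 18 weeks; target: 17.
Art is on every critical path, so each week cut from Art cuts the finish by one (this holds down to a finish of 17).
Need 18 − 17 = 1 week off Art → Art becomes 5 weeks, finish becomes 17.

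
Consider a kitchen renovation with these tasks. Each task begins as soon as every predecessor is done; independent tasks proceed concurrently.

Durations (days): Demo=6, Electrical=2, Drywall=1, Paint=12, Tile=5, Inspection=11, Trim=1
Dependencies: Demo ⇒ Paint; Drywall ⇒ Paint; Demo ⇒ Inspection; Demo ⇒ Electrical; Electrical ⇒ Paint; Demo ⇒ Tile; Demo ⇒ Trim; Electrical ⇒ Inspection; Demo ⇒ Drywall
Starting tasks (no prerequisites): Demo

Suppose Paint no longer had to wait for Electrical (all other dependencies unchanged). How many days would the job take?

19

Original critical path: Demo→Electrical→Paint = 6+2+12 = 20 ⇒ 20 days.
Without Electrical→Paint, Paint's earliest start moves from 8 to 7.
The longest chain is now Demo→Electrical→Inspection = 6+2+11 = 19, so the job takes 19 days.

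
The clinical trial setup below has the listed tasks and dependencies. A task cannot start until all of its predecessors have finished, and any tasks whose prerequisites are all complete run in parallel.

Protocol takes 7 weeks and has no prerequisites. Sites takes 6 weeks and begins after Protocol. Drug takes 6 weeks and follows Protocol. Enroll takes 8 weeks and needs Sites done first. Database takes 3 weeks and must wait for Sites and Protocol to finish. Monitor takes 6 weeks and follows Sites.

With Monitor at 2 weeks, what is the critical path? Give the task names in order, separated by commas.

Protocol, Sites, Enroll

Actual critical path: Protocol→Sites→Enroll = 7+6+8 = 21 ⇒ 21 weeks.
Monitor has 2 weeks of float (longest path through it is 19).
The critical path is still Protocol→Sites→Enroll; finish is now 21 weeks.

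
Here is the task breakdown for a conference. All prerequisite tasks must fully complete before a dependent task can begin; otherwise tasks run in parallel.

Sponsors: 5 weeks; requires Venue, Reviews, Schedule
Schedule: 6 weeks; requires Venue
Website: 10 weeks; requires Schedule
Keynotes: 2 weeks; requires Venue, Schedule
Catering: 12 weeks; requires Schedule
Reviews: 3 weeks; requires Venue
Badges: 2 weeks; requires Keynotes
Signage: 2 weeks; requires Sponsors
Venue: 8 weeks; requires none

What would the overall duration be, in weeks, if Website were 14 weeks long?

The binding path is Venue→Schedule→Catering = 8+6+12 = 26; finish at 26 weeks.
The longest path through Website is only 24 weeks, so Website has float 2.
Now Venue→Schedule→Website = 8+6+14 = 28 is longest, so the finish becomes 28 weeks.

28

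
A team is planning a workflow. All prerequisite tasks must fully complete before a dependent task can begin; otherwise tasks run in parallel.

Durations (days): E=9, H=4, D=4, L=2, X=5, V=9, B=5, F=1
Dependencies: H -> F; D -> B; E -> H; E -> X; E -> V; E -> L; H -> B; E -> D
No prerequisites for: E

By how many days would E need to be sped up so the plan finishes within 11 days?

7

Current finish: 18 days; target: 11.
E is on every critical path, so each day cut from E cuts the finish by one (this holds down to a finish of 10).
Need 18 − 11 = 7 days off E → E becomes 2 days, finish becomes 11.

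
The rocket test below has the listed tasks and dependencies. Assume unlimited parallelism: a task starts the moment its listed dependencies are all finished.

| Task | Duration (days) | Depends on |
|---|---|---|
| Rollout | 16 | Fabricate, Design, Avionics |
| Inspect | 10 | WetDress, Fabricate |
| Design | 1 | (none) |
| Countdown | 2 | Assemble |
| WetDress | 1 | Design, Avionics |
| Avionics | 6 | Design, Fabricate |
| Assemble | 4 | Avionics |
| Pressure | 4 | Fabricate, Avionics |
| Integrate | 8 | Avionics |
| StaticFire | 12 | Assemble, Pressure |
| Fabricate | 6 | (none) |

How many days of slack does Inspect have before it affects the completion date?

The longest chain is Fabricate→Avionics→Assemble→StaticFire = 6+6+4+12 = 28; overall finish 28 days.
Longest path through Inspect: 23 days (earliest finish 23, latest finish 28).
Float = 28 − 23 = 5.

5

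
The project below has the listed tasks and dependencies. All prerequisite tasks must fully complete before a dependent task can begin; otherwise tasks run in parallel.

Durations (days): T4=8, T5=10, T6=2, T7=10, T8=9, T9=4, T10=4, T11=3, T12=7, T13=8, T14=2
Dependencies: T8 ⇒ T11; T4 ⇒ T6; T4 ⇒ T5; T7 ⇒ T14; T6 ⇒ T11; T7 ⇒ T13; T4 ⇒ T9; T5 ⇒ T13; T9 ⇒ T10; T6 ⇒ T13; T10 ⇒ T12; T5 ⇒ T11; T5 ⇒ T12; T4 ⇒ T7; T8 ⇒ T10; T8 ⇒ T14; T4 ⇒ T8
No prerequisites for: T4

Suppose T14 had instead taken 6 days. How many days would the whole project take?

28

The binding path is T4→T8→T10→T12 = 8+9+4+7 = 28; finish at 28 days.
The longest path through T14 is only 20 days, so T14 has float 8.
The critical path is still T4→T8→T10→T12; finish is now 28 days.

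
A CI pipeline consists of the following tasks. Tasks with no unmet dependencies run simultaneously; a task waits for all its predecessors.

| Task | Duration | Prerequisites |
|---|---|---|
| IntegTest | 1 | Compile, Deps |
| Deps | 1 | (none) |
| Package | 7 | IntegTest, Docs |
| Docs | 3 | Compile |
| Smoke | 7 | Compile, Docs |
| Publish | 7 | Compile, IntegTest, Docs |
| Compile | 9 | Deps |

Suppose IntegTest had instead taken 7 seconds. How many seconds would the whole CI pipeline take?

Baseline: Deps→Compile→Docs→Package = 1+9+3+7 = 20 → 20 seconds.
IntegTest is off the critical path — its longest chain is 18 seconds, giving 2 of slack.
The binding chain switches to Deps→Compile→IntegTest→Package = 1+9+7+7 = 24; finish 24 seconds.

24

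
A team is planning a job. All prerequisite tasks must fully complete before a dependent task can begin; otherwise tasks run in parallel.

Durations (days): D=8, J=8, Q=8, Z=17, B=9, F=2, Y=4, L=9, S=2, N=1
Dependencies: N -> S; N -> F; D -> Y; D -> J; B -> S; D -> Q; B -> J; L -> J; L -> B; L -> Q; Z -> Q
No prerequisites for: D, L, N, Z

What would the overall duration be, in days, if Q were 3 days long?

Actual critical path: L→B→J = 9+9+8 = 26 ⇒ 26 days.
The longest path through Q is only 25 days, so Q has float 1.
The critical path is still L→B→J; finish is now 26 days.

26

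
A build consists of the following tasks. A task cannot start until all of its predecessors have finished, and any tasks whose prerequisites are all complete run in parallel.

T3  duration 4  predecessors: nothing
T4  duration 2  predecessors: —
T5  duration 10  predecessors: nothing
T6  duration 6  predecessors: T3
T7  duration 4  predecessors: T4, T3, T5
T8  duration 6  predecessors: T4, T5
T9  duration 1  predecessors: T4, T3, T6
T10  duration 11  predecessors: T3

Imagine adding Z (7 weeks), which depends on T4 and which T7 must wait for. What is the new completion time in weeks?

Originally the plan takes 16 weeks.
With Z inserted, T7 now waits for max(T4, T3, T5, Z).
New critical path: T5→T8 = 10+6 = 16 ⇒ 16 weeks.

16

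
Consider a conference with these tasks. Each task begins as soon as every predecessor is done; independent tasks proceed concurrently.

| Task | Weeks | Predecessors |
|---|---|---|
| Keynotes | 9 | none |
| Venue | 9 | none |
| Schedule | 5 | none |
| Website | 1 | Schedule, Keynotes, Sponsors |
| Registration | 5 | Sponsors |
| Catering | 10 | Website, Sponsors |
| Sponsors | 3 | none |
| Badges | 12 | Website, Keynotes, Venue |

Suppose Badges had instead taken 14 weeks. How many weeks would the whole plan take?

As given, the longest chain is Keynotes→Website→Badges = 9+1+12 = 22, so the finish is 22 weeks.
Since Badges is critical, the +2 change carries straight to that chain (now 24 weeks).
No other chain overtakes it, so the finish is 24 weeks.

24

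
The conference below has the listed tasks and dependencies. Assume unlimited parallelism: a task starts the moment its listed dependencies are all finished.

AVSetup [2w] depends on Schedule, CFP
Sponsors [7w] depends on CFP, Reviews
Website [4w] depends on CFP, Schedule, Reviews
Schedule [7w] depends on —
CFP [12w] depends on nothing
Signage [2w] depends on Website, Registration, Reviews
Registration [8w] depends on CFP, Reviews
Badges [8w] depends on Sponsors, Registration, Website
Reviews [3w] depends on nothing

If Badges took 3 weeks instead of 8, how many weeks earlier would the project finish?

The binding path is CFP→Registration→Badges = 12+8+8 = 28; finish at 28 weeks.
Badges lies on that path, so at 3 weeks the path becomes 23 weeks.
That remains the longest chain; total 23 weeks.
Change in finish: 23 − 28 = -5 weeks.

5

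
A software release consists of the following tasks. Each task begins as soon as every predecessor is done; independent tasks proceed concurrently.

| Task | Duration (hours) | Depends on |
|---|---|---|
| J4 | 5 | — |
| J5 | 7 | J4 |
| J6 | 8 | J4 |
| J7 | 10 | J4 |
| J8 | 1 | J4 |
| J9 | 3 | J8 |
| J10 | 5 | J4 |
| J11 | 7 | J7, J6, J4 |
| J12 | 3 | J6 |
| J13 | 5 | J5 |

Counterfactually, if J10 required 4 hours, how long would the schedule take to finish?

The binding path is J4→J7→J11 = 5+10+7 = 22; finish at 22 hours.
The longest path through J10 is only 10 hours, so J10 has float 12.
The critical path is still J4→J7→J11; finish is now 22 hours.

22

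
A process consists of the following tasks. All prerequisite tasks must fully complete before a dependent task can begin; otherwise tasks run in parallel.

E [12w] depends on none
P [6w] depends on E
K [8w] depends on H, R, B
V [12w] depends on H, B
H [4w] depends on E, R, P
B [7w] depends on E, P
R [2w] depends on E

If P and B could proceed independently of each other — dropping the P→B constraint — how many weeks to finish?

With the dependency in place, E→P→B→V = 12+6+7+12 = 37 sets the finish at 37 weeks.
Without P→B, B's earliest start moves from 18 to 12.
New critical path: E→P→H→V = 12+6+4+12 = 34 ⇒ 34 weeks.

34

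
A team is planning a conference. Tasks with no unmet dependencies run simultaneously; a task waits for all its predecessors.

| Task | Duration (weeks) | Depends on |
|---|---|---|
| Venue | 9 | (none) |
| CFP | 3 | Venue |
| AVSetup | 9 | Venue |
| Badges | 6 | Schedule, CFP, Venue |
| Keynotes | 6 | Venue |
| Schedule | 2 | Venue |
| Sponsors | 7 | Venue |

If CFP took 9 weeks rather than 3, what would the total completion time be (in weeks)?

The binding path is Venue→CFP→Badges = 9+3+6 = 18; finish at 18 weeks.
Since CFP is critical, the +6 change carries straight to that chain (now 24 weeks).
No other chain overtakes it, so the finish is 24 weeks.

24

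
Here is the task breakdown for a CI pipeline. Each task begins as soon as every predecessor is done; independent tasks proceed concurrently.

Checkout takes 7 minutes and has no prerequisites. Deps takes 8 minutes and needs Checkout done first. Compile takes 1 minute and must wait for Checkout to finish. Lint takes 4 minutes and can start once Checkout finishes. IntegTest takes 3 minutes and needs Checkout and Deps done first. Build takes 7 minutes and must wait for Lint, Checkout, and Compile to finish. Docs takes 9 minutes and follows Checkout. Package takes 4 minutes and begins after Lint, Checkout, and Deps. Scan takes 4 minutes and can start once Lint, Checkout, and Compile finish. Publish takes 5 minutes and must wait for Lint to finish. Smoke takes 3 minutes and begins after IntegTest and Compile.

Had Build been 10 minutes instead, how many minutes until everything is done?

21

Critical path before the change: Checkout→Deps→IntegTest→Smoke = 7+8+3+3 = 21 giving 21 minutes.
The longest path through Build is only 18 minutes, so Build has float 3.
No other chain overtakes it, so the finish is 21 minutes.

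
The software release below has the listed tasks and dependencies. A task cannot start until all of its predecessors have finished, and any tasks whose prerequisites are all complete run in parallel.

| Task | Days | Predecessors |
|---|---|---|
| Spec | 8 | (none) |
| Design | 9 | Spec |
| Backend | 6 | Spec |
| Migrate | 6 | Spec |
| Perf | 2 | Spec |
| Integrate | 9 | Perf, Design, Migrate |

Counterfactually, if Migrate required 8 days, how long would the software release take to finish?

The binding path is Spec→Design→Integrate = 8+9+9 = 26; finish at 26 days.
The longest path through Migrate is only 23 days, so Migrate has float 3.
The critical path is still Spec→Design→Integrate; finish is now 26 days.

26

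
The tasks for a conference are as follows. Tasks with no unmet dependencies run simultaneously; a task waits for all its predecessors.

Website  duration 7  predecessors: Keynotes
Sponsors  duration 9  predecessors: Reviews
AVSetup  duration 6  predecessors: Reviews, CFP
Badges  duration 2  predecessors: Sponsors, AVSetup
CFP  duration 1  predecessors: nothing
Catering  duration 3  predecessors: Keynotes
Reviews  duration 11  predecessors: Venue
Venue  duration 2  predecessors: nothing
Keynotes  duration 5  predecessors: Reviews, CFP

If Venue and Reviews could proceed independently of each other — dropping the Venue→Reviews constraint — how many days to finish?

23

With the dependency in place, Venue→Reviews→Keynotes→Website = 2+11+5+7 = 25 sets the finish at 25 days.
Without Venue→Reviews, Reviews's earliest start moves from 2 to 0.
New critical path: Reviews→Keynotes→Website = 11+5+7 = 23 ⇒ 23 days.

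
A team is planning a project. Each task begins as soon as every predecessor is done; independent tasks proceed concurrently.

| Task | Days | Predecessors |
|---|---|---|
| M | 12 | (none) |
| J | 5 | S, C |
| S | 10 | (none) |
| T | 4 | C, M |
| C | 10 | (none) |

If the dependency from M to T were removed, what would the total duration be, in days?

15

Original critical path: M→T = 12+4 = 16 ⇒ 16 days.
Without M→T, T's earliest start moves from 12 to 10.
The longest chain is now C→J = 10+5 = 15, so the job takes 15 days.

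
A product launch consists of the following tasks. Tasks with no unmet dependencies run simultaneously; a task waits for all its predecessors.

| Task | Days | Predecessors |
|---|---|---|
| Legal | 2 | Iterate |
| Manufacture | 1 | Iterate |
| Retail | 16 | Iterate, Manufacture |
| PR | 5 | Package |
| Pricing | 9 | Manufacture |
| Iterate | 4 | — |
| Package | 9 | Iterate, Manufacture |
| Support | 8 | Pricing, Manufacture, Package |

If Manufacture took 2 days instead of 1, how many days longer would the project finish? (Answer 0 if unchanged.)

1

The binding path is Iterate→Manufacture→Package→Support = 4+1+9+8 = 22; finish at 22 days.
Since Manufacture is critical, the +1 change carries straight to that chain (now 23 days).
That remains the longest chain; total 23 days.
Change in finish: 23 − 22 = +1 days.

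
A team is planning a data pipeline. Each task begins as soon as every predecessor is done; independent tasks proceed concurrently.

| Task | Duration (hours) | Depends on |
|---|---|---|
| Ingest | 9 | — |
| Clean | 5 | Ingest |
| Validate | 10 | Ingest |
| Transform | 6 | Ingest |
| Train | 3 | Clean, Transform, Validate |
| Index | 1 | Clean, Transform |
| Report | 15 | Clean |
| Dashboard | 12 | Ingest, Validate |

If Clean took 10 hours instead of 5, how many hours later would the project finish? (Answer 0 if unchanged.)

3

As given, the longest chain is Ingest→Validate→Dashboard = 9+10+12 = 31, so the finish is 31 hours.
Clean has 2 hours of float (longest path through it is 29).
Now Ingest→Clean→Report = 9+10+15 = 34 is longest, so the finish becomes 34 hours.
Change in finish: 34 − 31 = +3 hours.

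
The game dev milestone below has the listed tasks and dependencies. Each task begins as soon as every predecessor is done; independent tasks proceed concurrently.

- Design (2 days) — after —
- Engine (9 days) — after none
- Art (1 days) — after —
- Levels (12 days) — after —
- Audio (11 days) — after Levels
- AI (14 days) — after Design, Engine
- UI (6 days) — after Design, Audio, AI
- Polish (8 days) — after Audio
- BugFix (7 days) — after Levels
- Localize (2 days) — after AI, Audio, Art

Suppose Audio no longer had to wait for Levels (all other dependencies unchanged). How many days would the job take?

Before: longest chain Levels→Audio→Polish = 12+11+8 = 31, finish 31.
Without Levels→Audio, Audio's earliest start moves from 12 to 0.
After: Engine→AI→UI = 9+14+6 = 29 → 29 days.

29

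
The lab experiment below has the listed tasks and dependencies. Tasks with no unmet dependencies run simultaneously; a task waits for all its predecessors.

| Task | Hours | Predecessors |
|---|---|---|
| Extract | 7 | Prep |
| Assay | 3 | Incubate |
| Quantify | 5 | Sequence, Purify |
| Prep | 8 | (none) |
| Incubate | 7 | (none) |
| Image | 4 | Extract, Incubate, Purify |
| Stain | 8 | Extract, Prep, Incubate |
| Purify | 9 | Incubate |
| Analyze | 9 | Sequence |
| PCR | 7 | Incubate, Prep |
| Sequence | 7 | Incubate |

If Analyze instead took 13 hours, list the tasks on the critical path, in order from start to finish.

As given, the longest chain is Incubate→Sequence→Analyze = 7+7+9 = 23, so the finish is 23 hours.
Analyze is on the critical path; changing it to 13 makes that path 27 hours.
That remains the longest chain; total 27 hours.

Incubate, Sequence, Analyze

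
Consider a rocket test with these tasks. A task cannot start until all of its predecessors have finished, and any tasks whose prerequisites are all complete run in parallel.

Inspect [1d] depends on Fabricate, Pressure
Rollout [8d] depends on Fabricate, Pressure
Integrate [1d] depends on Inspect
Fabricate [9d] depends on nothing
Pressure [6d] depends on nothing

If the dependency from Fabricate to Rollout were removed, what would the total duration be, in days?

14

Before: longest chain Fabricate→Rollout = 9+8 = 17, finish 17.
Without Fabricate→Rollout, Rollout's earliest start moves from 9 to 6.
New critical path: Pressure→Rollout = 6+8 = 14 ⇒ 14 days.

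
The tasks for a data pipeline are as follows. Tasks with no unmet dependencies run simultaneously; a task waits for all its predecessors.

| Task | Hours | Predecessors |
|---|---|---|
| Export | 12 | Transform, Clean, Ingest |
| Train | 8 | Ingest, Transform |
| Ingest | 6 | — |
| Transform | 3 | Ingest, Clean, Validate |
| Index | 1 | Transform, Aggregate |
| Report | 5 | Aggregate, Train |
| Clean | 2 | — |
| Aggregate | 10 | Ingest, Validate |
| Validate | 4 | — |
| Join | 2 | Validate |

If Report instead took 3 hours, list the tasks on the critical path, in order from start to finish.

Ingest, Transform, Export

As given, the longest chain is Ingest→Transform→Train→Report = 6+3+8+5 = 22, so the finish is 22 hours.
Since Report is critical, the -2 change carries straight to that chain (now 20 hours).
New critical path: Ingest→Transform→Export = 6+3+12 = 21 ⇒ 21 hours.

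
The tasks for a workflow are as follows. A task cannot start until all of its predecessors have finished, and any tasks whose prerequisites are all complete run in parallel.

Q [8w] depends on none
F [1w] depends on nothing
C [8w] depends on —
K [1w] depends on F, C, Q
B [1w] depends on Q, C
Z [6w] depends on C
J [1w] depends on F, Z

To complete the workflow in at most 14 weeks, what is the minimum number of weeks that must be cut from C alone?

1

Current finish: 15 weeks; target: 14.
C is on every critical path, so each week cut from C cuts the finish by one (this holds down to a finish of 9).
Need 15 − 14 = 1 week off C → C becomes 7 weeks, finish becomes 14.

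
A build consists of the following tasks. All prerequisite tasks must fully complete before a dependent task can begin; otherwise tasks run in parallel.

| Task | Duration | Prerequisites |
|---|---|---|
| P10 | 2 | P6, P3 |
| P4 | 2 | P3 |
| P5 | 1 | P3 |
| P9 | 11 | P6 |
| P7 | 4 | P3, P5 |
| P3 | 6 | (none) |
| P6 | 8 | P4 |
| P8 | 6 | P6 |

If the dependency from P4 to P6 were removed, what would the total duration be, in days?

With the dependency in place, P3→P4→P6→P9 = 6+2+8+11 = 27 sets the finish at 27 days.
Without P4→P6, P6's earliest start moves from 8 to 0.
New critical path: P6→P9 = 8+11 = 19 ⇒ 19 days.

19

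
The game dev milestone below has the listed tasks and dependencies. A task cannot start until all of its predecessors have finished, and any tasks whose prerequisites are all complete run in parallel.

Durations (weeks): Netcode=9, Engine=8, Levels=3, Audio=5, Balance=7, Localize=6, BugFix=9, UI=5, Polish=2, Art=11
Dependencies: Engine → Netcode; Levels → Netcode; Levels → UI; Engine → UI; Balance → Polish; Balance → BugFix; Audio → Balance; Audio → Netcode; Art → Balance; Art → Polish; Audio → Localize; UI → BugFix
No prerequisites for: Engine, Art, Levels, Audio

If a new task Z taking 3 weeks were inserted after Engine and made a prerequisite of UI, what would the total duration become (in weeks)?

27

Originally the job takes 27 weeks.
With Z inserted, UI now waits for max(Engine, Levels, Z).
New critical path: Art→Balance→BugFix = 11+7+9 = 27 ⇒ 27 weeks.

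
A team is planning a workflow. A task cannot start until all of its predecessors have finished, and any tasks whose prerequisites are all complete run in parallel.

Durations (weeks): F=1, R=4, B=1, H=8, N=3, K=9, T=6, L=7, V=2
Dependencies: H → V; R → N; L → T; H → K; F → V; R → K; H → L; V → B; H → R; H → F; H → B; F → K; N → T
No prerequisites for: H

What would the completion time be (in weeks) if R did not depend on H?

21

With the dependency in place, H→L→T = 8+7+6 = 21 sets the finish at 21 weeks.
Without H→R, R's earliest start moves from 8 to 0.
New critical path: H→L→T = 8+7+6 = 21 ⇒ 21 weeks.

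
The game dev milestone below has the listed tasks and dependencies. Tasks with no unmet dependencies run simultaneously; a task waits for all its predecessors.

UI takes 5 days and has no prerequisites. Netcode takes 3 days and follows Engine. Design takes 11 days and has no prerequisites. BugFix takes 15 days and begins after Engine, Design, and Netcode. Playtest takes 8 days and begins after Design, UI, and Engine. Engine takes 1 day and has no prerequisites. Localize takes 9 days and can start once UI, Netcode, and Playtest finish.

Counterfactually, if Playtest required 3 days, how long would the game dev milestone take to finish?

The binding path is Design→Playtest→Localize = 11+8+9 = 28; finish at 28 days.
Playtest lies on that path, so at 3 days the path becomes 23 days.
Now Design→BugFix = 11+15 = 26 is longest, so the finish becomes 26 days.

26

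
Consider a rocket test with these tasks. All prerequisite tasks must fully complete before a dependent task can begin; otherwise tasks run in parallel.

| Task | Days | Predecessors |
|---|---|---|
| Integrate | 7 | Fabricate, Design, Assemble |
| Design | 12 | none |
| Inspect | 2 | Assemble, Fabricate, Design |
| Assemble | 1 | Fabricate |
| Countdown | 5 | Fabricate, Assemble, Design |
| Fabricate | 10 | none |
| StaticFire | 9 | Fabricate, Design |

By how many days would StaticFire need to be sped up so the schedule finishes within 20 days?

1

Current finish: 21 days; target: 20.
StaticFire is on every critical path, so each day cut from StaticFire cuts the finish by one (this holds down to a finish of 19).
Need 21 − 20 = 1 day off StaticFire → StaticFire becomes 8 days, finish becomes 20.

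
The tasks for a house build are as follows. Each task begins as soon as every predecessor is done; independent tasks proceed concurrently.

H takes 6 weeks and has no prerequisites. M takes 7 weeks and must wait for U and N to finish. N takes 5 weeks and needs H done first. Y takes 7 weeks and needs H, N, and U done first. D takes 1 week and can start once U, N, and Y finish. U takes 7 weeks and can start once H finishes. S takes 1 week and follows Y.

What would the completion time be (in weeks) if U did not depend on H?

19

With the dependency in place, H→U→Y→D = 6+7+7+1 = 21 sets the finish at 21 weeks.
Without H→U, U's earliest start moves from 6 to 0.
New critical path: H→N→Y→D = 6+5+7+1 = 19 ⇒ 19 weeks.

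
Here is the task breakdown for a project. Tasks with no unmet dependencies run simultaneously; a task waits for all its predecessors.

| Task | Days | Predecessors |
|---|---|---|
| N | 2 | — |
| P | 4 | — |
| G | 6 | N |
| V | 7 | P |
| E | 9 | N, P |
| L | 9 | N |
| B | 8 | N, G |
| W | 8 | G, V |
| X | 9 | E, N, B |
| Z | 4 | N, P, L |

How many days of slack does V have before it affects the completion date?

The longest chain is N→G→B→X = 2+6+8+9 = 25; overall finish 25 days.
The longest chain containing V totals 19 days.
Float = 25 − 19 = 6.

6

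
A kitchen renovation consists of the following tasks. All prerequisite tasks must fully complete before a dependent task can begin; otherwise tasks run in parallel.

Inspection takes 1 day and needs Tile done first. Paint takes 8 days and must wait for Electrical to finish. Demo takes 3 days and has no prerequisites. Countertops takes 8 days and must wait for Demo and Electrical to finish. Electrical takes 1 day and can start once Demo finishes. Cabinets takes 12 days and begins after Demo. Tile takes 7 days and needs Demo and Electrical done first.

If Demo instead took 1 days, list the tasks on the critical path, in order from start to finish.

Baseline: Demo→Cabinets = 3+12 = 15 → 15 days.
Since Demo is critical, the -2 change carries straight to that chain (now 13 days).
The critical path is still Demo→Cabinets; finish is now 13 days.

Demo, Cabinets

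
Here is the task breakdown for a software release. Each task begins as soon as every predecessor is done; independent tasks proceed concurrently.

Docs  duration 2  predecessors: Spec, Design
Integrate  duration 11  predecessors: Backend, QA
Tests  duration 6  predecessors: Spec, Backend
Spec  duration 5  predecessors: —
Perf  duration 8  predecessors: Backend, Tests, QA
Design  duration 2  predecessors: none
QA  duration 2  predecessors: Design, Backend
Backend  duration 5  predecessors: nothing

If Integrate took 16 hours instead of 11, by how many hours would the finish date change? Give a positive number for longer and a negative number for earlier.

4

The binding path is Spec→Tests→Perf = 5+6+8 = 19; finish at 19 hours.
Integrate has 1 hour of float (longest path through it is 18).
New critical path: Backend→QA→Integrate = 5+2+16 = 23 ⇒ 23 hours.
Change in finish: 23 − 19 = +4 hours.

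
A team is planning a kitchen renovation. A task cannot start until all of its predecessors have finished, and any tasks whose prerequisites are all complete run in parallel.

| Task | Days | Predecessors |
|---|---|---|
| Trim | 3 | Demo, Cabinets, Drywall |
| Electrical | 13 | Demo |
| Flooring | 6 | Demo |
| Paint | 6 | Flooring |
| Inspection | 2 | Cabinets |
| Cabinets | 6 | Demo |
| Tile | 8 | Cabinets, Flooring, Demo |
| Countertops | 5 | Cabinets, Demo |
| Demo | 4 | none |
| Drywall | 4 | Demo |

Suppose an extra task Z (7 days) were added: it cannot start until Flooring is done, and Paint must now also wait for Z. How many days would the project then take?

23

Originally the project takes 18 days.
With Z inserted, Paint now waits for max(Flooring, Z).
New critical path: Demo→Flooring→Z→Paint = 4+6+7+6 = 23 ⇒ 23 days.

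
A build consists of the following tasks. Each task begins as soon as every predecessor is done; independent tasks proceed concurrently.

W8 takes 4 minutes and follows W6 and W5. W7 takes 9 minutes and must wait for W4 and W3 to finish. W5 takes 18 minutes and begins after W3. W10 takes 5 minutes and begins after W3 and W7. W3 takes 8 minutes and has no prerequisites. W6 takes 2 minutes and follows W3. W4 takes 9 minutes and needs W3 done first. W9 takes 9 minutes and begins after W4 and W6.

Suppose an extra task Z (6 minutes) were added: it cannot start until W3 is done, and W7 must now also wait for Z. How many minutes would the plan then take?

Originally the plan takes 31 minutes.
With Z inserted, W7 now waits for max(W4, W3, Z).
New critical path: W3→W4→W7→W10 = 8+9+9+5 = 31 ⇒ 31 minutes.

31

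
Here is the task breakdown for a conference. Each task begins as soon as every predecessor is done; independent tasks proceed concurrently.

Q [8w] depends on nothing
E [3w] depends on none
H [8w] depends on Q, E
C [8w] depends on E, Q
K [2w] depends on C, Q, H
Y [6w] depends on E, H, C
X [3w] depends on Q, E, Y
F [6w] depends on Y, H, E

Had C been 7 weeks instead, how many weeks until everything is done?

Actual critical path: Q→C→Y→F = 8+8+6+6 = 28 ⇒ 28 weeks.
C is on the critical path; changing it to 7 makes that path 27 weeks.
The binding chain switches to Q→H→Y→F = 8+8+6+6 = 28; finish 28 weeks.

28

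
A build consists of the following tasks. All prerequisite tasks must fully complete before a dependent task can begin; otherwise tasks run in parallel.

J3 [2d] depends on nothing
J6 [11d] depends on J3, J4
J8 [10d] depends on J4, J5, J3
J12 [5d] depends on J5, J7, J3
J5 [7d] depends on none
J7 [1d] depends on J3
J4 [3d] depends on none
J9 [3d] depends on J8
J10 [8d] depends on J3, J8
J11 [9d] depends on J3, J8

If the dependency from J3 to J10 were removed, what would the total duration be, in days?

With the dependency in place, J5→J8→J11 = 7+10+9 = 26 sets the finish at 26 days.
Dropping J3→J10 doesn't change J10's earliest start (17); another predecessor still binds.
New critical path: J5→J8→J11 = 7+10+9 = 26 ⇒ 26 days.

26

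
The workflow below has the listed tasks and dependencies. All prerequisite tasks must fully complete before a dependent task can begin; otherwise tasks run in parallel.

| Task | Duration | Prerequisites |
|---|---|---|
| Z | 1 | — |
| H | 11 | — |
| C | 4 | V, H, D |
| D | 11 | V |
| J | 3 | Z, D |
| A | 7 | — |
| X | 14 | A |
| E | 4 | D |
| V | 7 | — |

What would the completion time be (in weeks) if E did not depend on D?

22

With the dependency in place, V→D→C = 7+11+4 = 22 sets the finish at 22 weeks.
Without D→E, E's earliest start moves from 18 to 0.
The longest chain is now V→D→C = 7+11+4 = 22, so the workflow takes 22 weeks.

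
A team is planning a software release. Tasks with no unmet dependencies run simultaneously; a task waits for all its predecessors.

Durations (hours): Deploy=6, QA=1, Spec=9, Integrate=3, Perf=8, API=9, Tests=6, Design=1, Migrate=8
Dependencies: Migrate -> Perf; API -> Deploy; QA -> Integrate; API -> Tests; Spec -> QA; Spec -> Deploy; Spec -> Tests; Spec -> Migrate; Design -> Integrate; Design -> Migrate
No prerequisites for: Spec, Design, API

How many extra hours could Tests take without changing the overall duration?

10

Spec→Migrate→Perf = 9+8+8 = 25 sets the makespan at 25 hours.
Tests finishes as early as 15 and must finish by 25.
Float = 25 − 15 = 10.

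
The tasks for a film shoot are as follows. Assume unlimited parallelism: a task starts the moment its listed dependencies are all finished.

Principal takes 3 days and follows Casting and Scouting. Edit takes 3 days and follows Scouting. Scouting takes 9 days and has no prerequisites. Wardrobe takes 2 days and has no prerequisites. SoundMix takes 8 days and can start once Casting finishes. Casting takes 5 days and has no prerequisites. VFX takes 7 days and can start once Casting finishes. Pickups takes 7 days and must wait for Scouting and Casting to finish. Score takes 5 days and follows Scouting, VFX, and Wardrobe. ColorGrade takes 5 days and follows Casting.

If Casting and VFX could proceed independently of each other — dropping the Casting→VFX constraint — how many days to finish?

16

Before: longest chain Casting→VFX→Score = 5+7+5 = 17, finish 17.
Without Casting→VFX, VFX's earliest start moves from 5 to 0.
New critical path: Scouting→Pickups = 9+7 = 16 ⇒ 16 days.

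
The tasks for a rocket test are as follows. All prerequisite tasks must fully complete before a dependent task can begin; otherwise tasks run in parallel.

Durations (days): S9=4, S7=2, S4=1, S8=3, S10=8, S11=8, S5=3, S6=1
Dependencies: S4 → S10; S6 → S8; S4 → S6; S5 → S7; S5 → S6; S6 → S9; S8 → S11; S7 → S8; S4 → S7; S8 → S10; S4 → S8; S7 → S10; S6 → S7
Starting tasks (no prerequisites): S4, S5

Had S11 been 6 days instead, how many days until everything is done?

Baseline: S5→S6→S7→S8→S11 = 3+1+2+3+8 = 17 → 17 days.
Since S11 is critical, the -2 change carries straight to that chain (now 15 days).
New critical path: S5→S6→S7→S8→S10 = 3+1+2+3+8 = 17 ⇒ 17 days.

17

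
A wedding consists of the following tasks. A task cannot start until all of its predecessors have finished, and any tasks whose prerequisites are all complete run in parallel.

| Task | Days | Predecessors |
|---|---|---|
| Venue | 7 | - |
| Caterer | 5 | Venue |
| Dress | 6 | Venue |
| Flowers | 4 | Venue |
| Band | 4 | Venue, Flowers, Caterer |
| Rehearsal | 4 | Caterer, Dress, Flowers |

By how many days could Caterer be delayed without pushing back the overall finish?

1

Venue→Dress→Rehearsal = 7+6+4 = 17 sets the makespan at 17 days.
The longest chain containing Caterer totals 16 days.
So Caterer can slip 13 − 12 = 1 day.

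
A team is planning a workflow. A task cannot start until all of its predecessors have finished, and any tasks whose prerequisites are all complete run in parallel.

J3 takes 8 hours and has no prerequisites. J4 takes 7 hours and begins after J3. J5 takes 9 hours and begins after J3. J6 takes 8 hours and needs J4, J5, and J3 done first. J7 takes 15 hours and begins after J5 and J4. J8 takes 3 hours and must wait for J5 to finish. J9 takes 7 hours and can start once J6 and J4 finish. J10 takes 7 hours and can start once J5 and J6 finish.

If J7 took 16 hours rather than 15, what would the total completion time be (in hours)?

The binding path is J3→J5→J7 = 8+9+15 = 32; finish at 32 hours.
J7 is on the critical path; changing it to 16 makes that path 33 hours.
The critical path is still J3→J5→J7; finish is now 33 hours.

33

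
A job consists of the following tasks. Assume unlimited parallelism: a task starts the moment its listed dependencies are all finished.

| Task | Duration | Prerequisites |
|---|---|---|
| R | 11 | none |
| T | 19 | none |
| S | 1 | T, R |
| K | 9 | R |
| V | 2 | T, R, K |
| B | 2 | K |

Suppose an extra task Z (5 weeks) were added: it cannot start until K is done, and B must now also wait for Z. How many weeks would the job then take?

27

Originally the job takes 22 weeks.
With Z inserted, B now waits for max(K, Z).
New critical path: R→K→Z→B = 11+9+5+2 = 27 ⇒ 27 weeks.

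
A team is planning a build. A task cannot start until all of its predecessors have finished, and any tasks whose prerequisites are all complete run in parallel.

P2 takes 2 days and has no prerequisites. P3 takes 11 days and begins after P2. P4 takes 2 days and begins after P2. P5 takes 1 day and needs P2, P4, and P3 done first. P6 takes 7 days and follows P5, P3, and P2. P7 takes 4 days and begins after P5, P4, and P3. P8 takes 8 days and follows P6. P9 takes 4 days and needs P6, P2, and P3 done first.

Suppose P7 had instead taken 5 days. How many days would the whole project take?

Actual critical path: P2→P3→P5→P6→P8 = 2+11+1+7+8 = 29 ⇒ 29 days.
The longest path through P7 is only 18 days, so P7 has float 11.
That remains the longest chain; total 29 days.

29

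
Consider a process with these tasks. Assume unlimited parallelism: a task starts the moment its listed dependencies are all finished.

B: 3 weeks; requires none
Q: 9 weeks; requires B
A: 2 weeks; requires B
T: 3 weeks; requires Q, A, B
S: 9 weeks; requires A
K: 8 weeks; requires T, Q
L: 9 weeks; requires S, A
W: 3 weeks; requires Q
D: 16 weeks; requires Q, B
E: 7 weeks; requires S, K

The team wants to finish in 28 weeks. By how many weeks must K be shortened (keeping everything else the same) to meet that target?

2

Current finish: 30 weeks; target: 28.
K is on every critical path, so each week cut from K cuts the finish by one (this holds down to a finish of 28).
Need 30 − 28 = 2 weeks off K → K becomes 6 weeks, finish becomes 28.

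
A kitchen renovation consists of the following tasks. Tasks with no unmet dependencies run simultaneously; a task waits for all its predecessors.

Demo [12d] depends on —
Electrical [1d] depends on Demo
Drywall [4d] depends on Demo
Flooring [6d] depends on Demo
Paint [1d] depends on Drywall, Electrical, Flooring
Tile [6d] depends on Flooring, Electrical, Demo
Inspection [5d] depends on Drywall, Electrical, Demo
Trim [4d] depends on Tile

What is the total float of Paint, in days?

9

Demo→Flooring→Tile→Trim = 12+6+6+4 = 28 sets the makespan at 28 days.
Paint finishes as early as 19 and must finish by 28.
So Paint can slip 28 − 19 = 9 days.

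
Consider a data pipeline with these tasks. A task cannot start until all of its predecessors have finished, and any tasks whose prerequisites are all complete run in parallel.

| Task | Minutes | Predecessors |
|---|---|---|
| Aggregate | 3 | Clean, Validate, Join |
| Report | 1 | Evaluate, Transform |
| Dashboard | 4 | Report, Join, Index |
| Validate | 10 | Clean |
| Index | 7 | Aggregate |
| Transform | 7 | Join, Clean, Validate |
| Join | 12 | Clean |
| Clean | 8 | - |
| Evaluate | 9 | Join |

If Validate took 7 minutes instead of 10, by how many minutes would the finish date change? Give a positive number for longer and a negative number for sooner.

0

The binding path is Clean→Join→Aggregate→Index→Dashboard = 8+12+3+7+4 = 34; finish at 34 minutes.
Validate is off the critical path — its longest chain is 32 minutes, giving 2 of slack.
No other chain overtakes it, so the finish is 34 minutes.
Change in finish: 34 − 34 = +0 minutes.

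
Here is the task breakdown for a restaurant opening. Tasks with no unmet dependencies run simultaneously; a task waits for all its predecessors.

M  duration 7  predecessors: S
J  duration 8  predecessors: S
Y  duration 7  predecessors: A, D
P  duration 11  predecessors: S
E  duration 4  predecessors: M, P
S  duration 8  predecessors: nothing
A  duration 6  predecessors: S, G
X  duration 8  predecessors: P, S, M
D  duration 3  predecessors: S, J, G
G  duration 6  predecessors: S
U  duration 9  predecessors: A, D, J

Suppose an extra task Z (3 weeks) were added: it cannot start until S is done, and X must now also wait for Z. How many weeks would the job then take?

Originally the job takes 29 weeks.
With Z inserted, X now waits for max(P, S, M, Z).
New critical path: S→G→A→U = 8+6+6+9 = 29 ⇒ 29 weeks.

29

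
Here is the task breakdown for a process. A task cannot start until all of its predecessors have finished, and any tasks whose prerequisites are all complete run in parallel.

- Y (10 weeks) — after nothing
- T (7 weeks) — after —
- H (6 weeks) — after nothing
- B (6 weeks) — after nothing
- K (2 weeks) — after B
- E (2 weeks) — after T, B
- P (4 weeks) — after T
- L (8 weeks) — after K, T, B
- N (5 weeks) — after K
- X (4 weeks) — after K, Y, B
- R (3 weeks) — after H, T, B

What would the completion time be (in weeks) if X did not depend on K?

Original critical path: B→K→L = 6+2+8 = 16 ⇒ 16 weeks.
Dropping K→X doesn't change X's earliest start (10); another predecessor still binds.
The longest chain is now B→K→L = 6+2+8 = 16, so the project takes 16 weeks.

16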